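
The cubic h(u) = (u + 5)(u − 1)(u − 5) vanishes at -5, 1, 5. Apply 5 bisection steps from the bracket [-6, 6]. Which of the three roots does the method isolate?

u = 0 gives h = 25, positive; keep [-6, 0]
u = -3 gives h = 64, positive; keep [-6, -3]
u = -4.5 gives h = 26.125, positive; keep [-6, -4.5]
u = -5.25 gives h = -16.0156, negative; keep [-5.25, -4.5]
u = -4.875 gives h = 7.252, positive; keep [-5.25, -4.875]

-5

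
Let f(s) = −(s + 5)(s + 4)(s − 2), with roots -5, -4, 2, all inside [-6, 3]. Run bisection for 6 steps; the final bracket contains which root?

2

s = -1.5 gives f = 30.625, positive; keep [-1.5, 3]
s = 0.75 gives f = 34.140625, positive; keep [0.75, 3]
s = 1.875 gives f = 5.048828, positive; keep [1.875, 3]
s = 2.4375 gives f = -20.947, negative; keep [1.875, 2.4375]
s = 2.15625 gives f = -6.8837, negative; keep [1.875, 2.15625]
s = 2.015625 gives f = -0.6594, negative; keep [1.875, 2.015625]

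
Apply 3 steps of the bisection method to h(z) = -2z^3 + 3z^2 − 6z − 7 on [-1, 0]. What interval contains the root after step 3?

h(-0.5) = -3 < 0, so the root lies in [-1, -0.5]
h(-0.75) = 0.03125 > 0, so the root lies in [-0.75, -0.5]
h(-0.625) = -1.589844 < 0, so the root lies in [-0.75, -0.625]

[-0.75, -0.625]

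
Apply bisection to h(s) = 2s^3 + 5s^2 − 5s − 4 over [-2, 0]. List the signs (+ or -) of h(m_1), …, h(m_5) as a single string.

+-+++

midpoint -1: h = 4 > 0 → [-1, 0]
midpoint -0.5: h = -0.5 < 0 → [-1, -0.5]
midpoint -0.75: h = 1.71875 > 0 → [-0.75, -0.5]
midpoint -0.625: h = 0.5898 > 0 → [-0.625, -0.5]
midpoint -0.5625: h = 0.0386 > 0 → [-0.5625, -0.5]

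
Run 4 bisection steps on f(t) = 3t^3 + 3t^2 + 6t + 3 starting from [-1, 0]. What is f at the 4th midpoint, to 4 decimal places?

0.0403

m = -0.5, f(m) = 0.375 (+); new bracket [-1, -0.5]
m = -0.75, f(m) = -1.078125 (−); new bracket [-0.75, -0.5]
m = -0.625, f(m) = -0.310547 (−); new bracket [-0.625, -0.5]
m = -0.5625, f(m) = 0.0403 (+); new bracket [-0.625, -0.5625]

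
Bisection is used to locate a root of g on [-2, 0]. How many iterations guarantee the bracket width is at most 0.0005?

Width after n steps is 2/2^n. Need 2^n ≥ 2/0.0005 = 4000.
2^11 = 2048 < 4000 ≤ 2^12 = 4096, so n = 12.

12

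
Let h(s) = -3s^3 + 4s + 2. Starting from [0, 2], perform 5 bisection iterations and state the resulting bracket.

s = 1 gives h = 3, positive; keep [1, 2]
s = 1.5 gives h = -2.125, negative; keep [1, 1.5]
s = 1.25 gives h = 1.140625, positive; keep [1.25, 1.5]
s = 1.375 gives h = -0.2988, negative; keep [1.25, 1.375]
s = 1.3125 gives h = 0.467, positive; keep [1.3125, 1.375]

[1.3125, 1.375]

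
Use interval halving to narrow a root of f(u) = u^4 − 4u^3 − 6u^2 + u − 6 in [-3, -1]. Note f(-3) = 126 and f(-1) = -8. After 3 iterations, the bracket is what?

m = -2, f(m) = 16 (+); new bracket [-2, -1]
m = -1.5, f(m) = -2.4375 (−); new bracket [-2, -1.5]
m = -1.75, f(m) = 4.691406 (+); new bracket [-1.75, -1.5]

[-1.75, -1.5]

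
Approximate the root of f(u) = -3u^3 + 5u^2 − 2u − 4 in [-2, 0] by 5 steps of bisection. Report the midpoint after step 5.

-0.6875

m = -1, f(m) = 6 (+); new bracket [-1, 0]
m = -0.5, f(m) = -1.375 (−); new bracket [-1, -0.5]
m = -0.75, f(m) = 1.578125 (+); new bracket [-0.75, -0.5]
m = -0.625, f(m) = -0.0645 (−); new bracket [-0.75, -0.625]
m = -0.6875, f(m) = 0.7131 (+); new bracket [-0.6875, -0.625]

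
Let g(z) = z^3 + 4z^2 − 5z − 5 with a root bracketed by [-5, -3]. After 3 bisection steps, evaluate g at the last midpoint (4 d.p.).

m = -4, g(m) = 15 (+); new bracket [-5, -4]
m = -4.5, g(m) = 7.375 (+); new bracket [-5, -4.5]
m = -4.75, g(m) = 1.828125 (+); new bracket [-5, -4.75]

1.8281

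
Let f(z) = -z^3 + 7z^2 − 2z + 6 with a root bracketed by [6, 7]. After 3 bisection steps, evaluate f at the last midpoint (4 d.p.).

-1.8418

midpoint 6.5: f = 14.125 > 0 → [6.5, 7]
midpoint 6.75: f = 3.890625 > 0 → [6.75, 7]
midpoint 6.875: f = -1.841797 < 0 → [6.75, 6.875]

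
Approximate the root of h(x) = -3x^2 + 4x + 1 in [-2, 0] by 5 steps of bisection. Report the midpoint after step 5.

m = -1, h(m) = -6 (−); new bracket [-1, 0]
m = -0.5, h(m) = -1.75 (−); new bracket [-0.5, 0]
m = -0.25, h(m) = -0.1875 (−); new bracket [-0.25, 0]
m = -0.125, h(m) = 0.4531 (+); new bracket [-0.25, -0.125]
m = -0.1875, h(m) = 0.1445 (+); new bracket [-0.25, -0.1875]

-0.1875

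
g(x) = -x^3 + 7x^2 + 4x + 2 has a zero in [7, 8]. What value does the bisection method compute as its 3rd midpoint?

midpoint 7.5: g = 3.875 > 0 → [7.5, 8]
midpoint 7.75: g = -12.046875 < 0 → [7.5, 7.75]
midpoint 7.625: g = -3.837891 < 0 → [7.5, 7.625]

7.625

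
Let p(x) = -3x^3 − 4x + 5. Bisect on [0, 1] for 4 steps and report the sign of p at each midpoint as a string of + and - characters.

++-+

m = 0.5, p(m) = 2.625 (+); new bracket [0.5, 1]
m = 0.75, p(m) = 0.734375 (+); new bracket [0.75, 1]
m = 0.875, p(m) = -0.509766 (−); new bracket [0.75, 0.875]
m = 0.8125, p(m) = 0.1409 (+); new bracket [0.8125, 0.875]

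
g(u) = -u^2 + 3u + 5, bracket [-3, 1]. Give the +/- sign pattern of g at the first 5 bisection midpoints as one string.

u = -1 gives g = 1, positive; keep [-3, -1]
u = -2 gives g = -5, negative; keep [-2, -1]
u = -1.5 gives g = -1.75, negative; keep [-1.5, -1]
u = -1.25 gives g = -0.3125, negative; keep [-1.25, -1]
u = -1.125 gives g = 0.3594, positive; keep [-1.25, -1.125]

+---+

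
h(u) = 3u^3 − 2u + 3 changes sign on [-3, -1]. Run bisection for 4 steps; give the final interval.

[-1.25, -1.125]

midpoint -2: h = -17 < 0 → [-2, -1]
midpoint -1.5: h = -4.125 < 0 → [-1.5, -1]
midpoint -1.25: h = -0.359375 < 0 → [-1.25, -1]
midpoint -1.125: h = 0.9785 > 0 → [-1.25, -1.125]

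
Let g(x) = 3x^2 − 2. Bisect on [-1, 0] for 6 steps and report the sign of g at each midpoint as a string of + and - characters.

m = -0.5, g(m) = -1.25 (−); new bracket [-1, -0.5]
m = -0.75, g(m) = -0.3125 (−); new bracket [-1, -0.75]
m = -0.875, g(m) = 0.296875 (+); new bracket [-0.875, -0.75]
m = -0.8125, g(m) = -0.0195 (−); new bracket [-0.875, -0.8125]
m = -0.84375, g(m) = 0.1357 (+); new bracket [-0.84375, -0.8125]
m = -0.828125, g(m) = 0.0574 (+); new bracket [-0.828125, -0.8125]

--+-++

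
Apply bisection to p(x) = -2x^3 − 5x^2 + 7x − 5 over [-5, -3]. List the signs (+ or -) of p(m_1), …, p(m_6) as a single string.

p(-4) = 15 > 0, so the root lies in [-4, -3]
p(-3.5) = -5 < 0, so the root lies in [-4, -3.5]
p(-3.75) = 3.90625 > 0, so the root lies in [-3.75, -3.5]
p(-3.625) = -0.8086 < 0, so the root lies in [-3.75, -3.625]
p(-3.6875) = 1.4819 > 0, so the root lies in [-3.6875, -3.625]
p(-3.65625) = 0.3201 > 0, so the root lies in [-3.65625, -3.625]

+-+-++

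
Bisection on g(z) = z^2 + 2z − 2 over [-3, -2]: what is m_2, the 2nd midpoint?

-2.75

g(-2.5) = -0.75 < 0, so the root lies in [-3, -2.5]
g(-2.75) = 0.0625 > 0, so the root lies in [-2.75, -2.5]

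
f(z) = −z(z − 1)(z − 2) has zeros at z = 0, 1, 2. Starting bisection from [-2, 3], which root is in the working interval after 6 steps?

0

f(0.5) = -0.375 < 0, so the root lies in [-2, 0.5]
f(-0.75) = 3.609375 > 0, so the root lies in [-0.75, 0.5]
f(-0.125) = 0.298828 > 0, so the root lies in [-0.125, 0.5]
f(0.1875) = -0.2761 < 0, so the root lies in [-0.125, 0.1875]
f(0.03125) = -0.0596 < 0, so the root lies in [-0.125, 0.03125]
f(-0.046875) = 0.1004 > 0, so the root lies in [-0.046875, 0.03125]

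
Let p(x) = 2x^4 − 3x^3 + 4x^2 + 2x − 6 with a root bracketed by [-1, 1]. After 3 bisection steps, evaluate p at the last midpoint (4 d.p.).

x = 0 gives p = -6, negative; keep [-1, 0]
x = -0.5 gives p = -5.5, negative; keep [-1, -0.5]
x = -0.75 gives p = -3.351562, negative; keep [-1, -0.75]

-3.3516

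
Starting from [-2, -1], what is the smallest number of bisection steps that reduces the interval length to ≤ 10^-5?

Width after n steps is 1/2^n. Need 2^n ≥ 1/10^-5 = 100000.
2^16 = 65536 < 100000 ≤ 2^17 = 131072, so n = 17.

17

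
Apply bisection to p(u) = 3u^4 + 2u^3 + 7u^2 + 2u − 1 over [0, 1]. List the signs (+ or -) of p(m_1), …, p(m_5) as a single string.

u = 0.5 gives p = 2.1875, positive; keep [0, 0.5]
u = 0.25 gives p = -0.019531, negative; keep [0.25, 0.5]
u = 0.375 gives p = 0.89917, positive; keep [0.25, 0.375]
u = 0.3125 gives p = 0.3982, positive; keep [0.25, 0.3125]
u = 0.28125 gives p = 0.1795, positive; keep [0.25, 0.28125]

+-+++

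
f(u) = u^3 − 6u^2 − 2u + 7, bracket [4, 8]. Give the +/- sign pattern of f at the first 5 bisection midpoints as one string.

midpoint 6: f = -5 < 0 → [6, 8]
midpoint 7: f = 42 > 0 → [6, 7]
midpoint 6.5: f = 15.125 > 0 → [6, 6.5]
midpoint 6.25: f = 4.2656 > 0 → [6, 6.25]
midpoint 6.125: f = -0.5605 < 0 → [6.125, 6.25]

-+++-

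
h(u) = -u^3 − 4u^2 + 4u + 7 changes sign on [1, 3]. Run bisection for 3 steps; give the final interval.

[1.5, 1.75]

midpoint 2: h = -9 < 0 → [1, 2]
midpoint 1.5: h = 0.625 > 0 → [1.5, 2]
midpoint 1.75: h = -3.609375 < 0 → [1.5, 1.75]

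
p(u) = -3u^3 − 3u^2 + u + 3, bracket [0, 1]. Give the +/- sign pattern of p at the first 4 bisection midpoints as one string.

++-+

m = 0.5, p(m) = 2.375 (+); new bracket [0.5, 1]
m = 0.75, p(m) = 0.796875 (+); new bracket [0.75, 1]
m = 0.875, p(m) = -0.431641 (−); new bracket [0.75, 0.875]
m = 0.8125, p(m) = 0.2229 (+); new bracket [0.8125, 0.875]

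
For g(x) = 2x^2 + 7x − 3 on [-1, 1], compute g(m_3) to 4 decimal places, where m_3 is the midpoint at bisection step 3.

midpoint 0: g = -3 < 0 → [0, 1]
midpoint 0.5: g = 1 > 0 → [0, 0.5]
midpoint 0.25: g = -1.125 < 0 → [0.25, 0.5]

-1.1250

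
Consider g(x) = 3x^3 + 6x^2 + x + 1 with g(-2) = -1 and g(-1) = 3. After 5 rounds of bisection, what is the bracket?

[-1.9375, -1.90625]

m = -1.5, g(m) = 2.875 (+); new bracket [-2, -1.5]
m = -1.75, g(m) = 1.546875 (+); new bracket [-2, -1.75]
m = -1.875, g(m) = 0.443359 (+); new bracket [-2, -1.875]
m = -1.9375, g(m) = -0.2336 (−); new bracket [-1.9375, -1.875]
m = -1.90625, g(m) = 0.1158 (+); new bracket [-1.9375, -1.90625]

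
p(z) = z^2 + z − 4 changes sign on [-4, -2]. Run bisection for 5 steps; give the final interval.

[-2.5625, -2.5]

m = -3, p(m) = 2 (+); new bracket [-3, -2]
m = -2.5, p(m) = -0.25 (−); new bracket [-3, -2.5]
m = -2.75, p(m) = 0.8125 (+); new bracket [-2.75, -2.5]
m = -2.625, p(m) = 0.2656 (+); new bracket [-2.625, -2.5]
m = -2.5625, p(m) = 0.0039 (+); new bracket [-2.5625, -2.5]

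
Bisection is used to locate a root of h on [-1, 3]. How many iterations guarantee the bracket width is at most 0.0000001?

26

Width after n steps is 4/2^n. Need 2^n ≥ 4/0.0000001 = 40000000.
2^25 = 33554432 < 40000000 ≤ 2^26 = 67108864, so n = 26.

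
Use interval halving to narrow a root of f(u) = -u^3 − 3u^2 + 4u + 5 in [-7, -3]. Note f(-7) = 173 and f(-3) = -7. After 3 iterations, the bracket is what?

[-4, -3.5]

u = -5 gives f = 35, positive; keep [-5, -3]
u = -4 gives f = 5, positive; keep [-4, -3]
u = -3.5 gives f = -2.875, negative; keep [-4, -3.5]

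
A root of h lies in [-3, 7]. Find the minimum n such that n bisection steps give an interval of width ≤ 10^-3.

14

Width after n steps is 10/2^n. Need 2^n ≥ 10/10^-3 = 10000.
2^13 = 8192 < 10000 ≤ 2^14 = 16384, so n = 14.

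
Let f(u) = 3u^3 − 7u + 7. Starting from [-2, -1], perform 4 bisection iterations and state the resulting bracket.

[-1.9375, -1.875]

u = -1.5 gives f = 7.375, positive; keep [-2, -1.5]
u = -1.75 gives f = 3.171875, positive; keep [-2, -1.75]
u = -1.875 gives f = 0.349609, positive; keep [-2, -1.875]
u = -1.9375 gives f = -1.2571, negative; keep [-1.9375, -1.875]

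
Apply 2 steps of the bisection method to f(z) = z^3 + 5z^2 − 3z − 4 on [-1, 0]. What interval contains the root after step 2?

m = -0.5, f(m) = -1.375 (−); new bracket [-1, -0.5]
m = -0.75, f(m) = 0.640625 (+); new bracket [-0.75, -0.5]

[-0.75, -0.5]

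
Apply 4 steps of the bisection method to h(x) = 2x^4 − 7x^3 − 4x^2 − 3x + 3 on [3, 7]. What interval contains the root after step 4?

m = 5, h(m) = 263 (+); new bracket [3, 5]
m = 4, h(m) = -9 (−); new bracket [4, 5]
m = 4.5, h(m) = 90.75 (+); new bracket [4, 4.5]
m = 4.25, h(m) = 33.1484 (+); new bracket [4, 4.25]

[4, 4.25]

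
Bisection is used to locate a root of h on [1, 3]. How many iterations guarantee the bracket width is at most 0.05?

Width after n steps is 2/2^n. Need 2^n ≥ 2/0.05 = 40.
2^5 = 32 < 40 ≤ 2^6 = 64, so n = 6.

6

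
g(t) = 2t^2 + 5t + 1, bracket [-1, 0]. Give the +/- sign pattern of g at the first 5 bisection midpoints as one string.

m = -0.5, g(m) = -1 (−); new bracket [-0.5, 0]
m = -0.25, g(m) = -0.125 (−); new bracket [-0.25, 0]
m = -0.125, g(m) = 0.40625 (+); new bracket [-0.25, -0.125]
m = -0.1875, g(m) = 0.1328 (+); new bracket [-0.25, -0.1875]
m = -0.21875, g(m) = 0.002 (+); new bracket [-0.25, -0.21875]

--+++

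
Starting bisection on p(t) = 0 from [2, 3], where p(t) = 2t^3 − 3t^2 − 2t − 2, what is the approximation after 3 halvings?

midpoint 2.5: p = 5.5 > 0 → [2, 2.5]
midpoint 2.25: p = 1.09375 > 0 → [2, 2.25]
midpoint 2.125: p = -0.605469 < 0 → [2.125, 2.25]

2.125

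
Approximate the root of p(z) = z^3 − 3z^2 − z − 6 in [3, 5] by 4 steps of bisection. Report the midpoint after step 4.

3.625

m = 4, p(m) = 6 (+); new bracket [3, 4]
m = 3.5, p(m) = -3.375 (−); new bracket [3.5, 4]
m = 3.75, p(m) = 0.796875 (+); new bracket [3.5, 3.75]
m = 3.625, p(m) = -1.4121 (−); new bracket [3.625, 3.75]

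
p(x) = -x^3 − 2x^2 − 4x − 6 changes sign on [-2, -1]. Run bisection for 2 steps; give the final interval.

x = -1.5 gives p = -1.125, negative; keep [-2, -1.5]
x = -1.75 gives p = 0.234375, positive; keep [-1.75, -1.5]

[-1.75, -1.5]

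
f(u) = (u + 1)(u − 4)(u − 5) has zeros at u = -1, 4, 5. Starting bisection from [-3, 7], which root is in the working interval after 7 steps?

-1

u = 2 gives f = 18, positive; keep [-3, 2]
u = -0.5 gives f = 12.375, positive; keep [-3, -0.5]
u = -1.75 gives f = -29.109375, negative; keep [-1.75, -0.5]
u = -1.125 gives f = -3.9238, negative; keep [-1.125, -0.5]
u = -0.8125 gives f = 5.2449, positive; keep [-1.125, -0.8125]
u = -0.96875 gives f = 0.9268, positive; keep [-1.125, -0.96875]
u = -1.046875 gives f = -1.4305, negative; keep [-1.046875, -0.96875]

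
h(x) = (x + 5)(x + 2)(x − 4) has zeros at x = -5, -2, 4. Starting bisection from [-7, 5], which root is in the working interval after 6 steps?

h(-1) = -20 < 0, so the root lies in [-1, 5]
h(2) = -56 < 0, so the root lies in [2, 5]
h(3.5) = -23.375 < 0, so the root lies in [3.5, 5]
h(4.25) = 14.4531 > 0, so the root lies in [3.5, 4.25]
h(3.875) = -6.5176 < 0, so the root lies in [3.875, 4.25]
h(4.0625) = 3.4338 > 0, so the root lies in [3.875, 4.0625]

4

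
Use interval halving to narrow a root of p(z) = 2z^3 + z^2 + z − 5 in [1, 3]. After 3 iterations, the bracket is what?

z = 2 gives p = 17, positive; keep [1, 2]
z = 1.5 gives p = 5.5, positive; keep [1, 1.5]
z = 1.25 gives p = 1.71875, positive; keep [1, 1.25]

[1, 1.25]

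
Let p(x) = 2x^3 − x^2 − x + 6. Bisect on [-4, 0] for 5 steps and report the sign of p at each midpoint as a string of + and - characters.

p(-2) = -12 < 0, so the root lies in [-2, 0]
p(-1) = 4 > 0, so the root lies in [-2, -1]
p(-1.5) = -1.5 < 0, so the root lies in [-1.5, -1]
p(-1.25) = 1.7812 > 0, so the root lies in [-1.5, -1.25]
p(-1.375) = 0.2852 > 0, so the root lies in [-1.5, -1.375]

-+-++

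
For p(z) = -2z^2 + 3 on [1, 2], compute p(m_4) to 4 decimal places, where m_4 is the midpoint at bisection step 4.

0.1797

midpoint 1.5: p = -1.5 < 0 → [1, 1.5]
midpoint 1.25: p = -0.125 < 0 → [1, 1.25]
midpoint 1.125: p = 0.46875 > 0 → [1.125, 1.25]
midpoint 1.1875: p = 0.1797 > 0 → [1.1875, 1.25]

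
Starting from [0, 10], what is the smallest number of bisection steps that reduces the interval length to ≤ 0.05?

Width after n steps is 10/2^n. Need 2^n ≥ 10/0.05 = 200.
2^7 = 128 < 200 ≤ 2^8 = 256, so n = 8.

8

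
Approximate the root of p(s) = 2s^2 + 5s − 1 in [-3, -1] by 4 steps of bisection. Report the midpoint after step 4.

m = -2, p(m) = -3 (−); new bracket [-3, -2]
m = -2.5, p(m) = -1 (−); new bracket [-3, -2.5]
m = -2.75, p(m) = 0.375 (+); new bracket [-2.75, -2.5]
m = -2.625, p(m) = -0.3438 (−); new bracket [-2.75, -2.625]

-2.625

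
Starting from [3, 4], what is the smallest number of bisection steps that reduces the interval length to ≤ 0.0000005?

Width after n steps is 1/2^n. Need 2^n ≥ 1/0.0000005 = 2000000.
2^20 = 1048576 < 2000000 ≤ 2^21 = 2097152, so n = 21.

21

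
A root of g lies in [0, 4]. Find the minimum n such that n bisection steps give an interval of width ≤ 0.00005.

Width after n steps is 4/2^n. Need 2^n ≥ 4/0.00005 = 80000.
2^16 = 65536 < 80000 ≤ 2^17 = 131072, so n = 17.

17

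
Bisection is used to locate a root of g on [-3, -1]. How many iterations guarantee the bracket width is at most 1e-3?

Width after n steps is 2/2^n. Need 2^n ≥ 2/1e-3 = 2000.
2^10 = 1024 < 2000 ≤ 2^11 = 2048, so n = 11.

11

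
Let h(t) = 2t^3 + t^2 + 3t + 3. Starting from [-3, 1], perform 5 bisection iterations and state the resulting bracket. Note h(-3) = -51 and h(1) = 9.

[-0.875, -0.75]

midpoint -1: h = -1 < 0 → [-1, 1]
midpoint 0: h = 3 > 0 → [-1, 0]
midpoint -0.5: h = 1.5 > 0 → [-1, -0.5]
midpoint -0.75: h = 0.4688 > 0 → [-1, -0.75]
midpoint -0.875: h = -0.1992 < 0 → [-0.875, -0.75]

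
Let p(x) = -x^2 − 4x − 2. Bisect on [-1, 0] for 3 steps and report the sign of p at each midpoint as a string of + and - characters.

p(-0.5) = -0.25 < 0, so the root lies in [-1, -0.5]
p(-0.75) = 0.4375 > 0, so the root lies in [-0.75, -0.5]
p(-0.625) = 0.109375 > 0, so the root lies in [-0.625, -0.5]

-++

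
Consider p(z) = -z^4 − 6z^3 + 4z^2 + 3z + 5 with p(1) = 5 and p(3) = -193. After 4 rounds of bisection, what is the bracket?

p(2) = -37 < 0, so the root lies in [1, 2]
p(1.5) = -6.8125 < 0, so the root lies in [1, 1.5]
p(1.25) = 0.839844 > 0, so the root lies in [1.25, 1.5]
p(1.375) = -2.4846 < 0, so the root lies in [1.25, 1.375]

[1.25, 1.375]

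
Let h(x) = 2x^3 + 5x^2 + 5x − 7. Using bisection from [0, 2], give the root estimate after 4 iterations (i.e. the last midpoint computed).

midpoint 1: h = 5 > 0 → [0, 1]
midpoint 0.5: h = -3 < 0 → [0.5, 1]
midpoint 0.75: h = 0.40625 > 0 → [0.5, 0.75]
midpoint 0.625: h = -1.4336 < 0 → [0.625, 0.75]

0.625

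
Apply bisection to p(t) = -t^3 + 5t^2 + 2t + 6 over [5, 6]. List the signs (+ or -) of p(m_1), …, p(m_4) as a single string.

+---

midpoint 5.5: p = 1.875 > 0 → [5.5, 6]
midpoint 5.75: p = -7.296875 < 0 → [5.5, 5.75]
midpoint 5.625: p = -2.525391 < 0 → [5.5, 5.625]
midpoint 5.5625: p = -0.2795 < 0 → [5.5, 5.5625]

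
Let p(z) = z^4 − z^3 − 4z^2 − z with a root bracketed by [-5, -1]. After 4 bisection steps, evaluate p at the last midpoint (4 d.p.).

p(-3) = 75 > 0, so the root lies in [-3, -1]
p(-2) = 10 > 0, so the root lies in [-2, -1]
p(-1.5) = 0.9375 > 0, so the root lies in [-1.5, -1]
p(-1.25) = -0.6055 < 0, so the root lies in [-1.5, -1.25]

-0.6055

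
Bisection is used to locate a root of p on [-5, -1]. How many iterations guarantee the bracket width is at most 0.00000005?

27

Width after n steps is 4/2^n. Need 2^n ≥ 4/0.00000005 = 80000000.
2^26 = 67108864 < 80000000 ≤ 2^27 = 134217728, so n = 27.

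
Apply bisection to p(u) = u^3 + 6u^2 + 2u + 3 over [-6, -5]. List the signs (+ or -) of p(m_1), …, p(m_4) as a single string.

p(-5.5) = 7.125 > 0, so the root lies in [-6, -5.5]
p(-5.75) = -0.234375 < 0, so the root lies in [-5.75, -5.5]
p(-5.625) = 3.615234 > 0, so the root lies in [-5.75, -5.625]
p(-5.6875) = 1.7336 > 0, so the root lies in [-5.75, -5.6875]

+-++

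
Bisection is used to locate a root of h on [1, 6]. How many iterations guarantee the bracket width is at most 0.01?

9

Width after n steps is 5/2^n. Need 2^n ≥ 5/0.01 = 500.
2^8 = 256 < 500 ≤ 2^9 = 512, so n = 9.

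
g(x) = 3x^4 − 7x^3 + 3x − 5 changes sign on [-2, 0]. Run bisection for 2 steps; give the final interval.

[-1, -0.5]

x = -1 gives g = 2, positive; keep [-1, 0]
x = -0.5 gives g = -5.4375, negative; keep [-1, -0.5]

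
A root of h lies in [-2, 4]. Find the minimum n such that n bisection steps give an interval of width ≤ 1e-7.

Width after n steps is 6/2^n. Need 2^n ≥ 6/1e-7 = 60000000.
2^25 = 33554432 < 60000000 ≤ 2^26 = 67108864, so n = 26.

26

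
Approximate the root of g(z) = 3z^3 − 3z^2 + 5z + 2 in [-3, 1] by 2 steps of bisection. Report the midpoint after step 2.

midpoint -1: g = -9 < 0 → [-1, 1]
midpoint 0: g = 2 > 0 → [-1, 0]

0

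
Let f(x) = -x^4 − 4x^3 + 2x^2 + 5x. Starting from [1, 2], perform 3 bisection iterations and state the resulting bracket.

m = 1.5, f(m) = -6.5625 (−); new bracket [1, 1.5]
m = 1.25, f(m) = -0.878906 (−); new bracket [1, 1.25]
m = 1.125, f(m) = 0.859131 (+); new bracket [1.125, 1.25]

[1.125, 1.25]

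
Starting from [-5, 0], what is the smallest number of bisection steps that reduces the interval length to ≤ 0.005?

Width after n steps is 5/2^n. Need 2^n ≥ 5/0.005 = 1000.
2^9 = 512 < 1000 ≤ 2^10 = 1024, so n = 10.

10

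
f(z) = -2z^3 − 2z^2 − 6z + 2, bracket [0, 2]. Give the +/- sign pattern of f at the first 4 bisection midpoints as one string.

--+-

m = 1, f(m) = -8 (−); new bracket [0, 1]
m = 0.5, f(m) = -1.75 (−); new bracket [0, 0.5]
m = 0.25, f(m) = 0.34375 (+); new bracket [0.25, 0.5]
m = 0.375, f(m) = -0.6367 (−); new bracket [0.25, 0.375]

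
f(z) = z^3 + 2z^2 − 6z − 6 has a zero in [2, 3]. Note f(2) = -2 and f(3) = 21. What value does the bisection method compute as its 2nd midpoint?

z = 2.5 gives f = 7.125, positive; keep [2, 2.5]
z = 2.25 gives f = 2.015625, positive; keep [2, 2.25]

2.25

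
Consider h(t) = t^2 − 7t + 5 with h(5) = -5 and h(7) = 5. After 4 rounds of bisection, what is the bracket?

[6.125, 6.25]

h(6) = -1 < 0, so the root lies in [6, 7]
h(6.5) = 1.75 > 0, so the root lies in [6, 6.5]
h(6.25) = 0.3125 > 0, so the root lies in [6, 6.25]
h(6.125) = -0.3594 < 0, so the root lies in [6.125, 6.25]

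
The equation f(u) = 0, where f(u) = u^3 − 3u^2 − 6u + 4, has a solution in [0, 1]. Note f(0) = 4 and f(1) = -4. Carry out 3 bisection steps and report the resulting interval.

[0.5, 0.625]

u = 0.5 gives f = 0.375, positive; keep [0.5, 1]
u = 0.75 gives f = -1.765625, negative; keep [0.5, 0.75]
u = 0.625 gives f = -0.677734, negative; keep [0.5, 0.625]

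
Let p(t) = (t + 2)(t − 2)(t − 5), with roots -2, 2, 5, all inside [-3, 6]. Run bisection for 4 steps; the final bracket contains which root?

t = 1.5 gives p = 6.125, positive; keep [-3, 1.5]
t = -0.75 gives p = 19.765625, positive; keep [-3, -0.75]
t = -1.875 gives p = 3.330078, positive; keep [-3, -1.875]
t = -2.4375 gives p = -14.4392, negative; keep [-2.4375, -1.875]

-2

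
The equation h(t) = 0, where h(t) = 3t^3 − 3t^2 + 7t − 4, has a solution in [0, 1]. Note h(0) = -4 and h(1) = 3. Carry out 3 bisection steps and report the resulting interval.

[0.625, 0.75]

midpoint 0.5: h = -0.875 < 0 → [0.5, 1]
midpoint 0.75: h = 0.828125 > 0 → [0.5, 0.75]
midpoint 0.625: h = -0.064453 < 0 → [0.625, 0.75]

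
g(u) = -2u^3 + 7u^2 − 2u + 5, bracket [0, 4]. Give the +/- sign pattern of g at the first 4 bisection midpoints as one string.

++-+

m = 2, g(m) = 13 (+); new bracket [2, 4]
m = 3, g(m) = 8 (+); new bracket [3, 4]
m = 3.5, g(m) = -2 (−); new bracket [3, 3.5]
m = 3.25, g(m) = 3.7812 (+); new bracket [3.25, 3.5]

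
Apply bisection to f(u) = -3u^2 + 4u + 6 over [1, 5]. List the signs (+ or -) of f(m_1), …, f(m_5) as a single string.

midpoint 3: f = -9 < 0 → [1, 3]
midpoint 2: f = 2 > 0 → [2, 3]
midpoint 2.5: f = -2.75 < 0 → [2, 2.5]
midpoint 2.25: f = -0.1875 < 0 → [2, 2.25]
midpoint 2.125: f = 0.9531 > 0 → [2.125, 2.25]

-+--+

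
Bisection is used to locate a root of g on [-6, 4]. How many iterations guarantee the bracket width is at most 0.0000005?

Width after n steps is 10/2^n. Need 2^n ≥ 10/0.0000005 = 20000000.
2^24 = 16777216 < 20000000 ≤ 2^25 = 33554432, so n = 25.

25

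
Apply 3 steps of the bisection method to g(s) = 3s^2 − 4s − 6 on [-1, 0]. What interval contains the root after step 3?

s = -0.5 gives g = -3.25, negative; keep [-1, -0.5]
s = -0.75 gives g = -1.3125, negative; keep [-1, -0.75]
s = -0.875 gives g = -0.203125, negative; keep [-1, -0.875]

[-1, -0.875]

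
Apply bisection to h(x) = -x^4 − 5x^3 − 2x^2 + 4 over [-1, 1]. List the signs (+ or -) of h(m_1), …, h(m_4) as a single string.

+++-

h(0) = 4 > 0, so the root lies in [0, 1]
h(0.5) = 2.8125 > 0, so the root lies in [0.5, 1]
h(0.75) = 0.449219 > 0, so the root lies in [0.75, 1]
h(0.875) = -1.467 < 0, so the root lies in [0.75, 0.875]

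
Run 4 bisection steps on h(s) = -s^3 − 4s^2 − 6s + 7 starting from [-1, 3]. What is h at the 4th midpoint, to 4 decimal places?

-0.1719

m = 1, h(m) = -4 (−); new bracket [-1, 1]
m = 0, h(m) = 7 (+); new bracket [0, 1]
m = 0.5, h(m) = 2.875 (+); new bracket [0.5, 1]
m = 0.75, h(m) = -0.1719 (−); new bracket [0.5, 0.75]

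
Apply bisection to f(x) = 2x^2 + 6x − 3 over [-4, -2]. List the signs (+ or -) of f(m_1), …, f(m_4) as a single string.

-+--

f(-3) = -3 < 0, so the root lies in [-4, -3]
f(-3.5) = 0.5 > 0, so the root lies in [-3.5, -3]
f(-3.25) = -1.375 < 0, so the root lies in [-3.5, -3.25]
f(-3.375) = -0.4688 < 0, so the root lies in [-3.5, -3.375]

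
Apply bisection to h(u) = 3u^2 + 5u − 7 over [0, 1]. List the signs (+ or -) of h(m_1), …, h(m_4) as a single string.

midpoint 0.5: h = -3.75 < 0 → [0.5, 1]
midpoint 0.75: h = -1.5625 < 0 → [0.75, 1]
midpoint 0.875: h = -0.328125 < 0 → [0.875, 1]
midpoint 0.9375: h = 0.3242 > 0 → [0.875, 0.9375]

---+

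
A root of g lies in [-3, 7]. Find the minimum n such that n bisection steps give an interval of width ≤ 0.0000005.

Width after n steps is 10/2^n. Need 2^n ≥ 10/0.0000005 = 20000000.
2^24 = 16777216 < 20000000 ≤ 2^25 = 33554432, so n = 25.

25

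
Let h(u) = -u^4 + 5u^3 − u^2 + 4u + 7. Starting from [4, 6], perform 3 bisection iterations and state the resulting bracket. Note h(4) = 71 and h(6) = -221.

midpoint 5: h = 2 > 0 → [5, 6]
midpoint 5.5: h = -84.4375 < 0 → [5, 5.5]
midpoint 5.25: h = -35.738281 < 0 → [5, 5.25]

[5, 5.25]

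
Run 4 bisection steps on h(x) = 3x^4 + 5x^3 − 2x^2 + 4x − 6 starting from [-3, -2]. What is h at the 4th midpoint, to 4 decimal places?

x = -2.5 gives h = 10.5625, positive; keep [-2.5, -2]
x = -2.25 gives h = -5.191406, negative; keep [-2.5, -2.25]
x = -2.375 gives h = 1.686279, positive; keep [-2.375, -2.25]
x = -2.3125 gives h = -1.9853, negative; keep [-2.375, -2.3125]

-1.9853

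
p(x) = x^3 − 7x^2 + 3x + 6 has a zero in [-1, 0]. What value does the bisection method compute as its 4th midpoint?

-0.6875

midpoint -0.5: p = 2.625 > 0 → [-1, -0.5]
midpoint -0.75: p = -0.609375 < 0 → [-0.75, -0.5]
midpoint -0.625: p = 1.146484 > 0 → [-0.75, -0.625]
midpoint -0.6875: p = 0.304 > 0 → [-0.75, -0.6875]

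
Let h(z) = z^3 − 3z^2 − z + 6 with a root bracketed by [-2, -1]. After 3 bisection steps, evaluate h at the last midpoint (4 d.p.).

midpoint -1.5: h = -2.625 < 0 → [-1.5, -1]
midpoint -1.25: h = 0.609375 > 0 → [-1.5, -1.25]
midpoint -1.375: h = -0.896484 < 0 → [-1.375, -1.25]

-0.8965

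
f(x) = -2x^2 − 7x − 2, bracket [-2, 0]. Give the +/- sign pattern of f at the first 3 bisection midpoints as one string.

f(-1) = 3 > 0, so the root lies in [-1, 0]
f(-0.5) = 1 > 0, so the root lies in [-0.5, 0]
f(-0.25) = -0.375 < 0, so the root lies in [-0.5, -0.25]

++-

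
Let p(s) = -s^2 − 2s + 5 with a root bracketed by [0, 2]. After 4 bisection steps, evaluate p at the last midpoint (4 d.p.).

s = 1 gives p = 2, positive; keep [1, 2]
s = 1.5 gives p = -0.25, negative; keep [1, 1.5]
s = 1.25 gives p = 0.9375, positive; keep [1.25, 1.5]
s = 1.375 gives p = 0.3594, positive; keep [1.375, 1.5]

0.3594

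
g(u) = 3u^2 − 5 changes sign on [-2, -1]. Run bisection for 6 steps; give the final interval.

[-1.296875, -1.28125]

midpoint -1.5: g = 1.75 > 0 → [-1.5, -1]
midpoint -1.25: g = -0.3125 < 0 → [-1.5, -1.25]
midpoint -1.375: g = 0.671875 > 0 → [-1.375, -1.25]
midpoint -1.3125: g = 0.168 > 0 → [-1.3125, -1.25]
midpoint -1.28125: g = -0.0752 < 0 → [-1.3125, -1.28125]
midpoint -1.296875: g = 0.0457 > 0 → [-1.296875, -1.28125]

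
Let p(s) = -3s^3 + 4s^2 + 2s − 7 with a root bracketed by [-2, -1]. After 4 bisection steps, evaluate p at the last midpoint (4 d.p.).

s = -1.5 gives p = 9.125, positive; keep [-1.5, -1]
s = -1.25 gives p = 2.609375, positive; keep [-1.25, -1]
s = -1.125 gives p = 0.083984, positive; keep [-1.125, -1]
s = -1.0625 gives p = -1.011, negative; keep [-1.125, -1.0625]

-1.0110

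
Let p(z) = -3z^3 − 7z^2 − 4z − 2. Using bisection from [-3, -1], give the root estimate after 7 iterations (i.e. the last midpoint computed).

-1.796875

midpoint -2: p = 2 > 0 → [-2, -1]
midpoint -1.5: p = -1.625 < 0 → [-2, -1.5]
midpoint -1.75: p = -0.359375 < 0 → [-2, -1.75]
midpoint -1.875: p = 0.666 > 0 → [-1.875, -1.75]
midpoint -1.8125: p = 0.1169 > 0 → [-1.8125, -1.75]
midpoint -1.78125: p = -0.13 < 0 → [-1.8125, -1.78125]
midpoint -1.796875: p = -0.0088 < 0 → [-1.8125, -1.796875]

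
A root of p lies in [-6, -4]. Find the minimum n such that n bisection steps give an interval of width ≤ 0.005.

9

Width after n steps is 2/2^n. Need 2^n ≥ 2/0.005 = 400.
2^8 = 256 < 400 ≤ 2^9 = 512, so n = 9.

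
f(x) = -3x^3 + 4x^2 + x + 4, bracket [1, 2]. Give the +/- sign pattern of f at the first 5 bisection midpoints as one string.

+++--

midpoint 1.5: f = 4.375 > 0 → [1.5, 2]
midpoint 1.75: f = 1.921875 > 0 → [1.75, 2]
midpoint 1.875: f = 0.162109 > 0 → [1.875, 2]
midpoint 1.9375: f = -0.8665 < 0 → [1.875, 1.9375]
midpoint 1.90625: f = -0.3393 < 0 → [1.875, 1.90625]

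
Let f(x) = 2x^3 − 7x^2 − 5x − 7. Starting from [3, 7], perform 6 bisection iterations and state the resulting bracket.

[4.25, 4.3125]

f(5) = 43 > 0, so the root lies in [3, 5]
f(4) = -11 < 0, so the root lies in [4, 5]
f(4.5) = 11 > 0, so the root lies in [4, 4.5]
f(4.25) = -1.1562 < 0, so the root lies in [4.25, 4.5]
f(4.375) = 4.6211 > 0, so the root lies in [4.25, 4.375]
f(4.3125) = 1.6587 > 0, so the root lies in [4.25, 4.3125]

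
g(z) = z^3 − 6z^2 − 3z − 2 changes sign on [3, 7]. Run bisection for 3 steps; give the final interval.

midpoint 5: g = -42 < 0 → [5, 7]
midpoint 6: g = -20 < 0 → [6, 7]
midpoint 6.5: g = -0.375 < 0 → [6.5, 7]

[6.5, 7]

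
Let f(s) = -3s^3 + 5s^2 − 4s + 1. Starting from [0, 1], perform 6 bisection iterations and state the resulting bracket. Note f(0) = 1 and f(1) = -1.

[0.390625, 0.40625]

m = 0.5, f(m) = -0.125 (−); new bracket [0, 0.5]
m = 0.25, f(m) = 0.265625 (+); new bracket [0.25, 0.5]
m = 0.375, f(m) = 0.044922 (+); new bracket [0.375, 0.5]
m = 0.4375, f(m) = -0.0442 (−); new bracket [0.375, 0.4375]
m = 0.40625, f(m) = -0.0009 (−); new bracket [0.375, 0.40625]
m = 0.390625, f(m) = 0.0216 (+); new bracket [0.390625, 0.40625]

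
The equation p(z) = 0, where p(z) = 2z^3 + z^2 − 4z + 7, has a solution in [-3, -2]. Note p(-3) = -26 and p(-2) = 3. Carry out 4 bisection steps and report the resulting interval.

m = -2.5, p(m) = -8 (−); new bracket [-2.5, -2]
m = -2.25, p(m) = -1.71875 (−); new bracket [-2.25, -2]
m = -2.125, p(m) = 0.824219 (+); new bracket [-2.25, -2.125]
m = -2.1875, p(m) = -0.3999 (−); new bracket [-2.1875, -2.125]

[-2.1875, -2.125]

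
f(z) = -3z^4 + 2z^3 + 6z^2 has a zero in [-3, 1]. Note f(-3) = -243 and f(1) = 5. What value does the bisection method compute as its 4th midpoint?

z = -1 gives f = 1, positive; keep [-3, -1]
z = -2 gives f = -40, negative; keep [-2, -1]
z = -1.5 gives f = -8.4375, negative; keep [-1.5, -1]
z = -1.25 gives f = -1.8555, negative; keep [-1.25, -1]

-1.25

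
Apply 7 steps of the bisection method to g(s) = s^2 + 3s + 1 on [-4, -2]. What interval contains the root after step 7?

m = -3, g(m) = 1 (+); new bracket [-3, -2]
m = -2.5, g(m) = -0.25 (−); new bracket [-3, -2.5]
m = -2.75, g(m) = 0.3125 (+); new bracket [-2.75, -2.5]
m = -2.625, g(m) = 0.0156 (+); new bracket [-2.625, -2.5]
m = -2.5625, g(m) = -0.1211 (−); new bracket [-2.625, -2.5625]
m = -2.59375, g(m) = -0.0537 (−); new bracket [-2.625, -2.59375]
m = -2.609375, g(m) = -0.0193 (−); new bracket [-2.625, -2.609375]

[-2.625, -2.609375]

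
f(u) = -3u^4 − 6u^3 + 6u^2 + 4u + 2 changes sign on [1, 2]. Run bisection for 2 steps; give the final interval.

[1, 1.25]

u = 1.5 gives f = -13.9375, negative; keep [1, 1.5]
u = 1.25 gives f = -2.667969, negative; keep [1, 1.25]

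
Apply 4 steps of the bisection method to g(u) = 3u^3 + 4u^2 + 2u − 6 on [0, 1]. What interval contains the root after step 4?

midpoint 0.5: g = -3.625 < 0 → [0.5, 1]
midpoint 0.75: g = -0.984375 < 0 → [0.75, 1]
midpoint 0.875: g = 0.822266 > 0 → [0.75, 0.875]
midpoint 0.8125: g = -0.1252 < 0 → [0.8125, 0.875]

[0.8125, 0.875]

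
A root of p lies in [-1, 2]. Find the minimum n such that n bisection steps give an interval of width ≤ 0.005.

10

Width after n steps is 3/2^n. Need 2^n ≥ 3/0.005 = 600.
2^9 = 512 < 600 ≤ 2^10 = 1024, so n = 10.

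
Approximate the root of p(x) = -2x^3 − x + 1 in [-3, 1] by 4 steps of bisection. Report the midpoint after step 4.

midpoint -1: p = 4 > 0 → [-1, 1]
midpoint 0: p = 1 > 0 → [0, 1]
midpoint 0.5: p = 0.25 > 0 → [0.5, 1]
midpoint 0.75: p = -0.5938 < 0 → [0.5, 0.75]

0.75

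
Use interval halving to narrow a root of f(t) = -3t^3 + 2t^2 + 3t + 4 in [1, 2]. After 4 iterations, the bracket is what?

t = 1.5 gives f = 2.875, positive; keep [1.5, 2]
t = 1.75 gives f = -0.703125, negative; keep [1.5, 1.75]
t = 1.625 gives f = 1.283203, positive; keep [1.625, 1.75]
t = 1.6875 gives f = 0.3416, positive; keep [1.6875, 1.75]

[1.6875, 1.75]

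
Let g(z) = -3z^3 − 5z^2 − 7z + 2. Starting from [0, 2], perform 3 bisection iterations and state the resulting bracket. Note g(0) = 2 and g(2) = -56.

[0, 0.25]

g(1) = -13 < 0, so the root lies in [0, 1]
g(0.5) = -3.125 < 0, so the root lies in [0, 0.5]
g(0.25) = -0.109375 < 0, so the root lies in [0, 0.25]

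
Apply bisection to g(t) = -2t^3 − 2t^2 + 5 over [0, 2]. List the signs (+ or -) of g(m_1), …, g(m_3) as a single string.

m = 1, g(m) = 1 (+); new bracket [1, 2]
m = 1.5, g(m) = -6.25 (−); new bracket [1, 1.5]
m = 1.25, g(m) = -2.03125 (−); new bracket [1, 1.25]

+--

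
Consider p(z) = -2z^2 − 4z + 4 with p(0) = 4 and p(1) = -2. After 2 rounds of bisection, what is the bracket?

midpoint 0.5: p = 1.5 > 0 → [0.5, 1]
midpoint 0.75: p = -0.125 < 0 → [0.5, 0.75]

[0.5, 0.75]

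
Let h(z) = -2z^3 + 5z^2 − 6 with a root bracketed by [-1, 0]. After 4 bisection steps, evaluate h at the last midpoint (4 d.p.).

z = -0.5 gives h = -4.5, negative; keep [-1, -0.5]
z = -0.75 gives h = -2.34375, negative; keep [-1, -0.75]
z = -0.875 gives h = -0.832031, negative; keep [-1, -0.875]
z = -0.9375 gives h = 0.0425, positive; keep [-0.9375, -0.875]

0.0425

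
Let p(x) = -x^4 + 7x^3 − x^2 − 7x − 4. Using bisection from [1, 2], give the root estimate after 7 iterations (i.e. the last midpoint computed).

1.4140625

midpoint 1.5: p = 1.8125 > 0 → [1, 1.5]
midpoint 1.25: p = -3.082031 < 0 → [1.25, 1.5]
midpoint 1.375: p = -0.892822 < 0 → [1.375, 1.5]
midpoint 1.4375: p = 0.3943 > 0 → [1.375, 1.4375]
midpoint 1.40625: p = -0.2655 < 0 → [1.40625, 1.4375]
midpoint 1.421875: p = 0.0603 > 0 → [1.40625, 1.421875]
midpoint 1.4140625: p = -0.1037 < 0 → [1.4140625, 1.421875]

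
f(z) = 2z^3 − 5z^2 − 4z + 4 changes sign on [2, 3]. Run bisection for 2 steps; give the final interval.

[2.75, 3]

f(2.5) = -6 < 0, so the root lies in [2.5, 3]
f(2.75) = -3.21875 < 0, so the root lies in [2.75, 3]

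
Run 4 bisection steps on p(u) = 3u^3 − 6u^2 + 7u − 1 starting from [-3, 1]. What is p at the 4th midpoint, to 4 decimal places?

0.4219

m = -1, p(m) = -17 (−); new bracket [-1, 1]
m = 0, p(m) = -1 (−); new bracket [0, 1]
m = 0.5, p(m) = 1.375 (+); new bracket [0, 0.5]
m = 0.25, p(m) = 0.4219 (+); new bracket [0, 0.25]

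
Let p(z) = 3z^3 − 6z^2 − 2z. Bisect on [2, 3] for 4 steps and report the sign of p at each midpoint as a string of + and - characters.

+-++

z = 2.5 gives p = 4.375, positive; keep [2, 2.5]
z = 2.25 gives p = -0.703125, negative; keep [2.25, 2.5]
z = 2.375 gives p = 1.595703, positive; keep [2.25, 2.375]
z = 2.3125 gives p = 0.3884, positive; keep [2.25, 2.3125]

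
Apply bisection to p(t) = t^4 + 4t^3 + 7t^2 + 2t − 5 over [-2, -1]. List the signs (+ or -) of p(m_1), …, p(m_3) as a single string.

m = -1.5, p(m) = -0.6875 (−); new bracket [-2, -1.5]
m = -1.75, p(m) = 0.878906 (+); new bracket [-1.75, -1.5]
m = -1.625, p(m) = 0.043213 (+); new bracket [-1.625, -1.5]

-++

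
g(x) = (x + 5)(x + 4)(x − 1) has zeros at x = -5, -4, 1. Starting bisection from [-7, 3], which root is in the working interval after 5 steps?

m = -2, g(m) = -18 (−); new bracket [-2, 3]
m = 0.5, g(m) = -12.375 (−); new bracket [0.5, 3]
m = 1.75, g(m) = 29.109375 (+); new bracket [0.5, 1.75]
m = 1.125, g(m) = 3.9238 (+); new bracket [0.5, 1.125]
m = 0.8125, g(m) = -5.2449 (−); new bracket [0.8125, 1.125]

1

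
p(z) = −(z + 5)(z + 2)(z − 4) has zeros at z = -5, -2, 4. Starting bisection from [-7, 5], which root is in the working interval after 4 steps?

m = -1, p(m) = 20 (+); new bracket [-1, 5]
m = 2, p(m) = 56 (+); new bracket [2, 5]
m = 3.5, p(m) = 23.375 (+); new bracket [3.5, 5]
m = 4.25, p(m) = -14.4531 (−); new bracket [3.5, 4.25]

4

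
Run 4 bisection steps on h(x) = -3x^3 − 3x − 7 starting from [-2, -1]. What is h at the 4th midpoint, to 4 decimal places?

-0.2141

h(-1.5) = 7.625 > 0, so the root lies in [-1.5, -1]
h(-1.25) = 2.609375 > 0, so the root lies in [-1.25, -1]
h(-1.125) = 0.646484 > 0, so the root lies in [-1.125, -1]
h(-1.0625) = -0.2141 < 0, so the root lies in [-1.125, -1.0625]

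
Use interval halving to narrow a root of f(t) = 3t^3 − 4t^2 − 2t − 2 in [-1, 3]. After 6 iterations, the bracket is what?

[1.875, 1.9375]

f(1) = -5 < 0, so the root lies in [1, 3]
f(2) = 2 > 0, so the root lies in [1, 2]
f(1.5) = -3.875 < 0, so the root lies in [1.5, 2]
f(1.75) = -1.6719 < 0, so the root lies in [1.75, 2]
f(1.875) = -0.0371 < 0, so the root lies in [1.875, 2]
f(1.9375) = 0.929 > 0, so the root lies in [1.875, 1.9375]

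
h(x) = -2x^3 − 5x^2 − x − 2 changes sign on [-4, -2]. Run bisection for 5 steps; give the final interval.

[-2.5, -2.4375]

h(-3) = 10 > 0, so the root lies in [-3, -2]
h(-2.5) = 0.5 > 0, so the root lies in [-2.5, -2]
h(-2.25) = -2.28125 < 0, so the root lies in [-2.5, -2.25]
h(-2.375) = -1.0352 < 0, so the root lies in [-2.5, -2.375]
h(-2.4375) = -0.3052 < 0, so the root lies in [-2.5, -2.4375]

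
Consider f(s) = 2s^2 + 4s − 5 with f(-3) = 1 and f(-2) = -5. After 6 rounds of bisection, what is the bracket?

[-2.875, -2.859375]

m = -2.5, f(m) = -2.5 (−); new bracket [-3, -2.5]
m = -2.75, f(m) = -0.875 (−); new bracket [-3, -2.75]
m = -2.875, f(m) = 0.03125 (+); new bracket [-2.875, -2.75]
m = -2.8125, f(m) = -0.4297 (−); new bracket [-2.875, -2.8125]
m = -2.84375, f(m) = -0.2012 (−); new bracket [-2.875, -2.84375]
m = -2.859375, f(m) = -0.0854 (−); new bracket [-2.875, -2.859375]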